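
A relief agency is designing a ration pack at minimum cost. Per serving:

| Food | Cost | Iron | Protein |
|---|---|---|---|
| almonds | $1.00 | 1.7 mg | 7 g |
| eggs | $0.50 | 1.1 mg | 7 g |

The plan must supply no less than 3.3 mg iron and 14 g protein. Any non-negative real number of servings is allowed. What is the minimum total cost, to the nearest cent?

$1.50

almonds only: max(3.3/1.7, 14/7) = 2 servings → $2.00.
eggs only: max(3.3/1.1, 14/7) = 3 servings → $1.50.
almonds + eggs with both tight: 1.833 servings and 0.1667 servings → $1.92.
Cheapest feasible corner: $1.50.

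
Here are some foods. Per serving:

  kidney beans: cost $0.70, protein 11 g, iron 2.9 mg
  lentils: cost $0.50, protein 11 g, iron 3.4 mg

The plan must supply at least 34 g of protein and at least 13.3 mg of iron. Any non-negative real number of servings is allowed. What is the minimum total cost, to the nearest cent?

$1.96

Two binding constraints pin down two serving amounts, so the optimal mix uses at most two foods. The candidates are each food alone (scaled to the tighter of protein/iron) and each pair with both constraints tight.
kidney beans only: max(34/11, 13.3/2.9) = 4.586 servings → $3.21.
lentils only: max(34/11, 13.3/3.4) = 3.912 servings → $1.96.
kidney beans + lentils: intersection lies outside the first quadrant.
So the least-cost plan costs $1.96.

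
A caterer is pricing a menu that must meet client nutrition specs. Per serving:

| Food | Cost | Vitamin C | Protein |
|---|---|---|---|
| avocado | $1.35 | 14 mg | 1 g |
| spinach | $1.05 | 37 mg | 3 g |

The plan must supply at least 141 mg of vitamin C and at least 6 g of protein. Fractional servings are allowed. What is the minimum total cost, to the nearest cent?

$4.00

At the optimum either one food covers both requirements or two foods hit both targets exactly; no other combination can be cheaper.
avocado only: max(141/14, 6/1) = 10.07 servings → $13.60.
spinach only: max(141/37, 6/3) = 3.811 servings → $4.00.
avocado + spinach: the both-tight solution has a negative serving — not a feasible corner.
So the least-cost plan costs $4.00.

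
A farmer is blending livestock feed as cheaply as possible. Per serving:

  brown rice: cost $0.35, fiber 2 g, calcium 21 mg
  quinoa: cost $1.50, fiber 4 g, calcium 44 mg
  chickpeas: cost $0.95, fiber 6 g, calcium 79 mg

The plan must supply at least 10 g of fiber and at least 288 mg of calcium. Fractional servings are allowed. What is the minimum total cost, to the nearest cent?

Check every corner: each single food scaled to meet both minima, and each pair solved so both constraints bind.
brown rice only: max(10/2, 288/21) = 13.71 servings → $4.80.
quinoa only: max(10/4, 288/44) = 6.545 servings → $9.82.
chickpeas only: max(10/6, 288/79) = 3.646 servings → $3.46.
brown rice + quinoa: the both-tight solution has a negative serving — not a feasible corner.
brown rice + chickpeas: intersection lies outside the first quadrant.
quinoa + chickpeas with both targets exact would need a negative amount; discard.
So the least-cost plan costs $3.46.

$3.46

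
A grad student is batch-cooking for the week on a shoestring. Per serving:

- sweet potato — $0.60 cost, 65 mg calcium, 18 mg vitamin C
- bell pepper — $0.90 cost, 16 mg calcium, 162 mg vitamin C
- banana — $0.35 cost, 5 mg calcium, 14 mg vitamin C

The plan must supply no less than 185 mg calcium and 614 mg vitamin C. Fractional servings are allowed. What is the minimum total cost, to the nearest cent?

$4.39

sweet potato only: max(185/65, 614/18) = 34.11 servings → $20.47.
bell pepper only: max(185/16, 614/162) = 11.56 servings → $10.41.
banana only: max(185/5, 614/14) = 43.86 servings → $15.35.
sweet potato + bell pepper with both tight: 1.967 servings and 3.572 servings → $4.39.
sweet potato + banana: intersection lies outside the first quadrant.
bell pepper + banana with both tight: 0.8191 servings and 34.38 servings → $12.77.
So the least-cost plan costs $4.39.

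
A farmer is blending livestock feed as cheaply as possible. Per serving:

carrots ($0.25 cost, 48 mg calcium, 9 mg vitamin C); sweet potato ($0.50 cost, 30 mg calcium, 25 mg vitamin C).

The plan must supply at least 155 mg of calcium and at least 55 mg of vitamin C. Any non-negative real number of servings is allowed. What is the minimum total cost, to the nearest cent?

$1.27

Minimising a linear cost over {calcium ≥ 155, vitamin C ≥ 55, servings ≥ 0} — the optimum is at a vertex, using one or two foods.
carrots only: max(155/48, 55/9) = 6.111 servings → $1.53.
sweet potato only: max(155/30, 55/25) = 5.167 servings → $2.58.
carrots + sweet potato with both tight: 2.392 servings and 1.339 servings → $1.27.
Cheapest feasible corner: $1.27.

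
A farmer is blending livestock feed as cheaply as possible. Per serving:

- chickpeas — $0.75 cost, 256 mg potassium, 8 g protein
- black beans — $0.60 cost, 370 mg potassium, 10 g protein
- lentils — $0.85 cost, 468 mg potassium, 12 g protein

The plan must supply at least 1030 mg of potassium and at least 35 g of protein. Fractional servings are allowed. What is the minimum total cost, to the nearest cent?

Minimising a linear cost over {potassium ≥ 1030, protein ≥ 35, servings ≥ 0} — the optimum is at a vertex, using one or two foods.
chickpeas only: max(1030/256, 35/8) = 4.375 servings → $3.28.
black beans only: max(1030/370, 35/10) = 3.5 servings → $2.10.
lentils only: max(1030/468, 35/12) = 2.917 servings → $2.48.
chickpeas + black beans: the both-tight solution has a negative serving — not a feasible corner.
chickpeas + lentils: the both-tight solution has a negative serving — not a feasible corner.
black beans + lentils: intersection lies outside the first quadrant.
So the least-cost plan costs $2.10.

$2.10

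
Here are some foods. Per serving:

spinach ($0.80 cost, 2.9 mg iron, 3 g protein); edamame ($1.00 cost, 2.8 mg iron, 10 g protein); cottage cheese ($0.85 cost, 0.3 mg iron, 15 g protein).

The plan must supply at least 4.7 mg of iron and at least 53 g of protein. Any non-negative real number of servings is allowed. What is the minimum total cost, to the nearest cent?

Minimising a linear cost over {iron ≥ 4.7, protein ≥ 53, servings ≥ 0} — the optimum is at a vertex, using one or two foods.
spinach only: max(4.7/2.9, 53/3) = 17.67 servings → $14.13.
edamame only: max(4.7/2.8, 53/10) = 5.3 servings → $5.30.
cottage cheese only: max(4.7/0.3, 53/15) = 15.67 servings → $13.32.
spinach + edamame: the both-tight solution has a negative serving — not a feasible corner.
spinach + cottage cheese with both tight: 1.282 servings and 3.277 servings → $3.81.
edamame + cottage cheese with both tight: 1.4 servings and 2.6 servings → $3.61.
Cheapest feasible corner: $3.61.

$3.61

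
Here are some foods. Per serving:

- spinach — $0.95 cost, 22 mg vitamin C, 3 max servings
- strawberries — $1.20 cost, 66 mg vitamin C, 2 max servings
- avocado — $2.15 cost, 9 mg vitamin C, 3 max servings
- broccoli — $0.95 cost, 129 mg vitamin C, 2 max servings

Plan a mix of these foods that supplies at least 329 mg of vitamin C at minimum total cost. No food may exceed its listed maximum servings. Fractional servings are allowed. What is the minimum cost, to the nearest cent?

$3.19

Cost per mg of vitamin C: broccoli $0.0074, strawberries $0.0182, spinach $0.0432, avocado $0.2389.
Take 2 servings of broccoli: +258.0 mg vitamin C for $1.90 (total $1.90, still need 71.0 mg).
Take 1.076 servings of strawberries: +71.0 mg vitamin C for $1.29 (total $3.19, still need 0.0 mg).
Filling from the cheapest source first is optimal under one linear minimum: $3.19.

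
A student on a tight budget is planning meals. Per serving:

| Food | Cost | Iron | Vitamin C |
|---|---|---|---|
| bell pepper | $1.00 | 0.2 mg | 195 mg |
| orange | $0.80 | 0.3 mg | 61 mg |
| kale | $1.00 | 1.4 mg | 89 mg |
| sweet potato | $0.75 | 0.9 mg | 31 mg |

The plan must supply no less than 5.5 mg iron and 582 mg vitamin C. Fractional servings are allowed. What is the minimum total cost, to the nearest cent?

Two binding constraints pin down two serving amounts, so the optimal mix uses at most two foods. The candidates are each food alone (scaled to the tighter of iron/vitamin C) and each pair with both constraints tight.
bell pepper only: max(5.5/0.2, 582/195) = 27.5 servings → $27.50.
orange only: max(5.5/0.3, 582/61) = 18.33 servings → $14.67.
kale only: max(5.5/1.4, 582/89) = 6.539 servings → $6.54.
sweet potato only: max(5.5/0.9, 582/31) = 18.77 servings → $14.08.
bell pepper + orange with both targets exact would need a negative amount; discard.
bell pepper + kale with both tight: 1.275 servings and 3.746 servings → $5.02.
bell pepper + sweet potato with both tight: 2.087 servings and 5.647 servings → $6.32.
orange + kale with both tight: 5.542 servings and 2.741 servings → $7.17.
orange + sweet potato with both tight: 7.748 servings and 3.529 servings → $8.84.
kale + sweet potato with both targets exact would need a negative amount; discard.
The minimum over all feasible corners is $5.02.

$5.02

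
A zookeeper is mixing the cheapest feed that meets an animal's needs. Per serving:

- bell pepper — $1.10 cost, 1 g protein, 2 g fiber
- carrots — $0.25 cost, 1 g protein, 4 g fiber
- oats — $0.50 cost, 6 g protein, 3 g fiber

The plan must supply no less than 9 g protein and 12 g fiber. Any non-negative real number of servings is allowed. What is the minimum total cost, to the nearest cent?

$1.11

A basic optimal solution has at most two foods positive. Try each food alone and each pair with both targets met exactly.
bell pepper only: max(9/1, 12/2) = 9 servings → $9.90.
carrots only: max(9/1, 12/4) = 9 servings → $2.25.
oats only: max(9/6, 12/3) = 4 servings → $2.00.
bell pepper + carrots: the both-tight solution has a negative serving — not a feasible corner.
bell pepper + oats with both tight: 5 servings and 0.6667 servings → $5.83.
carrots + oats with both tight: 2.143 servings and 1.143 servings → $1.11.
So the least-cost plan costs $1.11.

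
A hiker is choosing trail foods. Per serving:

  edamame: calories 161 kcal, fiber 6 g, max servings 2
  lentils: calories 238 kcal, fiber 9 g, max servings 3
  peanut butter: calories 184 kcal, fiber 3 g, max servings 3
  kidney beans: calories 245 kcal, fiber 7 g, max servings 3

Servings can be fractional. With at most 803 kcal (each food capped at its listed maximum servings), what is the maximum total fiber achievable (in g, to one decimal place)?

30.3 g

Fiber per kcal: lentils 0.03782, edamame 0.03727, kidney beans 0.02857, peanut butter 0.0163.
Take 3 servings of lentils: uses 714 kcal, +27.0 g fiber (running total 27.0 g).
Take 0.5528 servings of edamame: uses 89 kcal, +3.3 g fiber (running total 30.3 g).
Filling greedily by fiber-per-kcal is optimal for one linear limit, giving 30.3 g.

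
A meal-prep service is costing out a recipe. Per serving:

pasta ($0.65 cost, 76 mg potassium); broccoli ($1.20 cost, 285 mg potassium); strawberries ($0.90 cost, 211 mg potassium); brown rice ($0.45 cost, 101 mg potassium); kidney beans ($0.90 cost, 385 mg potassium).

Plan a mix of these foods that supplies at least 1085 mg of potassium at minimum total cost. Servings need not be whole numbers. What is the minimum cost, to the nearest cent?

Cost per mg of potassium: kidney beans $0.0023, broccoli $0.0042, strawberries $0.0043, brown rice $0.0045, pasta $0.0086.
With no serving limits, use only kidney beans: 1085 mg / 385 mg = 2.818 servings × $0.90 = $2.54.

$2.54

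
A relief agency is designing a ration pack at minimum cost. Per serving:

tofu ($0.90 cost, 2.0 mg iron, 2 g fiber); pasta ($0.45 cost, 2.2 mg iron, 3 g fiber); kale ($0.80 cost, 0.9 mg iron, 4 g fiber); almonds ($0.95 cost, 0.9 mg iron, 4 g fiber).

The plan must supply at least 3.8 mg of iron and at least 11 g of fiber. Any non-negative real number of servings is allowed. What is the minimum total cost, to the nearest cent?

$1.65

Compare the cost at each extreme point of the feasible region.
tofu only: max(3.8/2.0, 11/2) = 5.5 servings → $4.95.
pasta only: max(3.8/2.2, 11/3) = 3.667 servings → $1.65.
kale only: max(3.8/0.9, 11/4) = 4.222 servings → $3.38.
almonds only: max(3.8/0.9, 11/4) = 4.222 servings → $4.01.
tofu + pasta: the both-tight solution has a negative serving — not a feasible corner.
tofu + kale with both tight: 0.8548 servings and 2.323 servings → $2.63.
tofu + almonds with both tight: 0.8548 servings and 2.323 servings → $2.98.
pasta + kale with both tight: 0.8689 servings and 2.098 servings → $2.07.
pasta + almonds with both tight: 0.8689 servings and 2.098 servings → $2.38.
kale + almonds (both tight): parallel constraints — no distinct corner.
Cheapest feasible corner: $1.65.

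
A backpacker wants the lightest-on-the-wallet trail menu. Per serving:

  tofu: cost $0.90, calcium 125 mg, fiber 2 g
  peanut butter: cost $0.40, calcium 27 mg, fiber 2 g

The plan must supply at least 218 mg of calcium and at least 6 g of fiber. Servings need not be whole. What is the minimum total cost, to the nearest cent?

$1.90

The cheapest plan sits at a corner of the feasible region — with two constraints it uses at most two foods.
tofu only: max(218/125, 6/2) = 3 servings → $2.70.
peanut butter only: max(218/27, 6/2) = 8.074 servings → $3.23.
tofu + peanut butter with both tight: 1.398 servings and 1.602 servings → $1.90.
Cheapest feasible corner: $1.90.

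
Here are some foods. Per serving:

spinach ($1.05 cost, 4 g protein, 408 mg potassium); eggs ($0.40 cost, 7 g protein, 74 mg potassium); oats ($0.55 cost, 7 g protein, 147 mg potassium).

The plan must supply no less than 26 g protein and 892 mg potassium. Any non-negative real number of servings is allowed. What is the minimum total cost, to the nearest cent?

This is a tiny linear program; its minimum lies at a vertex of the feasible set. List the vertices and price them.
spinach only: max(26/4, 892/408) = 6.5 servings → $6.83.
eggs only: max(26/7, 892/74) = 12.05 servings → $4.82.
oats only: max(26/7, 892/147) = 6.068 servings → $3.34.
spinach + eggs with both tight: 1.688 servings and 2.75 servings → $2.87.
spinach + oats with both tight: 1.068 servings and 3.104 servings → $2.83.
eggs + oats: the both-tight solution has a negative serving — not a feasible corner.
The minimum over all feasible corners is $2.83.

$2.83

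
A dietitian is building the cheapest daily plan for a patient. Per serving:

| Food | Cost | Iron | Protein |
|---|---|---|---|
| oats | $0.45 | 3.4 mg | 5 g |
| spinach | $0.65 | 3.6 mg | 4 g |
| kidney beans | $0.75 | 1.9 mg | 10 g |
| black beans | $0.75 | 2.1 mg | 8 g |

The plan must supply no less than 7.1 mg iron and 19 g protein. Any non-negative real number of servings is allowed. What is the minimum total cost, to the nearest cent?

For a min-cost LP with two ≥-constraints, a basic feasible solution has at most two positive variables.
oats only: max(7.1/3.4, 19/5) = 3.8 servings → $1.71.
spinach only: max(7.1/3.6, 19/4) = 4.75 servings → $3.09.
kidney beans only: max(7.1/1.9, 19/10) = 3.737 servings → $2.80.
black beans only: max(7.1/2.1, 19/8) = 3.381 servings → $2.54.
oats + spinach with both targets exact would need a negative amount; discard.
oats + kidney beans with both tight: 1.424 servings and 1.188 servings → $1.53.
oats + black beans with both tight: 1.012 servings and 1.743 servings → $1.76.
spinach + kidney beans with both tight: 1.229 servings and 1.408 servings → $1.86.
spinach + black beans with both tight: 0.8284 servings and 1.961 servings → $2.01.
kidney beans + black beans with both targets exact would need a negative amount; discard.
The minimum over all feasible corners is $1.53.

$1.53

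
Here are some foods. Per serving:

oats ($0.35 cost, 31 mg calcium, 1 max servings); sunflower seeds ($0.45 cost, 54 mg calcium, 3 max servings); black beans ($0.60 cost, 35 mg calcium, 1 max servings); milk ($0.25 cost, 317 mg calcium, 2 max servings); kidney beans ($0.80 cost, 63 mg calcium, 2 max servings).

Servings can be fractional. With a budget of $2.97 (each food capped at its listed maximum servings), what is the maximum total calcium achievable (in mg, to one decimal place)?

887.6 mg

Calcium per dollar: milk 1268, sunflower seeds 120, oats 88.57, kidney beans 78.75, black beans 58.33.
Take 2 servings of milk: spends $0.50, +634.0 mg calcium (running total 634.0 mg).
Take 3 servings of sunflower seeds: spends $1.35, +162.0 mg calcium (running total 796.0 mg).
Take 1 serving of oats: spends $0.35, +31.0 mg calcium (running total 827.0 mg).
Take 0.9625 servings of kidney beans: spends $0.77, +60.6 mg calcium (running total 887.6 mg).
Filling greedily by calcium-per-dollar is optimal for one linear limit, giving 887.6 mg.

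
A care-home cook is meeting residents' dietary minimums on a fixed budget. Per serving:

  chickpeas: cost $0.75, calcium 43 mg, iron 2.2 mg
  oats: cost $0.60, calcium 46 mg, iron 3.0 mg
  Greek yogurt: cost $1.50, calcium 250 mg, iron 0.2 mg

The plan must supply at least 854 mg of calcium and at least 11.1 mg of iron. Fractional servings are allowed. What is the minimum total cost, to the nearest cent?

Two binding constraints pin down two serving amounts, so the optimal mix uses at most two foods. The candidates are each food alone (scaled to the tighter of calcium/iron) and each pair with both constraints tight.
chickpeas only: max(854/43, 11.1/2.2) = 19.86 servings → $14.90.
oats only: max(854/46, 11.1/3.0) = 18.57 servings → $11.14.
Greek yogurt only: max(854/250, 11.1/0.2) = 55.5 servings → $83.25.
chickpeas + oats with both targets exact would need a negative amount; discard.
chickpeas + Greek yogurt with both tight: 4.81 servings and 2.589 servings → $7.49.
oats + Greek yogurt with both tight: 3.515 servings and 2.769 servings → $6.26.
The minimum over all feasible corners is $6.26.

$6.26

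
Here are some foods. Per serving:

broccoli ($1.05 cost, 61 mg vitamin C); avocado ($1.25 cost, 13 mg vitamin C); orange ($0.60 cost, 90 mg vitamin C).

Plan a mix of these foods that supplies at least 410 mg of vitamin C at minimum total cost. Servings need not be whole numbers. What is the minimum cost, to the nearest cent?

Cost per mg of vitamin C: orange $0.0067, broccoli $0.0172, avocado $0.0962.
With no serving limits, use only orange: 410 mg / 90 mg = 4.556 servings × $0.60 = $2.73.

$2.73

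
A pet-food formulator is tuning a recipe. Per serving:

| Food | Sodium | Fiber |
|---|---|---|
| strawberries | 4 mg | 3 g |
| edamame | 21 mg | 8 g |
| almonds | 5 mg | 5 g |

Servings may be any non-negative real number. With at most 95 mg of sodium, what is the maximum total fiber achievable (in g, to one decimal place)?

95.0 g

Fiber per mg sodium: almonds 1, strawberries 0.75, edamame 0.381.
With no serving limits, spend the whole sodium allowance on almonds: 95 mg / 5 mg × 5 g = 95.0 g.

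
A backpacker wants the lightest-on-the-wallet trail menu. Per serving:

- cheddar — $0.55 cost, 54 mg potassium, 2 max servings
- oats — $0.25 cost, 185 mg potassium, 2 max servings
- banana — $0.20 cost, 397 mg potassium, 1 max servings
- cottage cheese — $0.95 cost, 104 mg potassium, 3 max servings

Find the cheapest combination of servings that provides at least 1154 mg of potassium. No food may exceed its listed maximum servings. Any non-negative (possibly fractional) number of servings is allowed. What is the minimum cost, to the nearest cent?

Cost per mg of potassium: banana $0.0005, oats $0.0014, cottage cheese $0.0091, cheddar $0.0102.
Take 1 serving of banana: +397.0 mg potassium for $0.20 (total $0.20, still need 757.0 mg).
Take 2 servings of oats: +370.0 mg potassium for $0.50 (total $0.70, still need 387.0 mg).
Take 3 servings of cottage cheese: +312.0 mg potassium for $2.85 (total $3.55, still need 75.0 mg).
Take 1.389 servings of cheddar: +75.0 mg potassium for $0.76 (total $4.31, still need 0.0 mg).
Filling from the cheapest source first is optimal under one linear minimum: $4.31.

$4.31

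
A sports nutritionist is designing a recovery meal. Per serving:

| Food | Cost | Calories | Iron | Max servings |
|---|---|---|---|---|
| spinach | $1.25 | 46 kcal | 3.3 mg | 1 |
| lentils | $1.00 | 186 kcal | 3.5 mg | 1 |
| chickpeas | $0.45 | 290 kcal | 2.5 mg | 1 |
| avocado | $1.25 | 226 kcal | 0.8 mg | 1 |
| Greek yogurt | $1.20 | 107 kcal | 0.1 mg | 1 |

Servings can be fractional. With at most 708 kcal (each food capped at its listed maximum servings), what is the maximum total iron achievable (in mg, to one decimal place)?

Iron per kcal: spinach 0.07174, lentils 0.01882, chickpeas 0.008621, avocado 0.00354, Greek yogurt 0.0009346.
Take 1 serving of spinach: uses 46 kcal, +3.3 mg iron (running total 3.3 mg).
Take 1 serving of lentils: uses 186 kcal, +3.5 mg iron (running total 6.8 mg).
Take 1 serving of chickpeas: uses 290 kcal, +2.5 mg iron (running total 9.3 mg).
Take 0.823 servings of avocado: uses 186 kcal, +0.7 mg iron (running total 10.0 mg).
Greedy by best ratio exhausts the calories allowance optimally: 10.0 mg.

10.0 mg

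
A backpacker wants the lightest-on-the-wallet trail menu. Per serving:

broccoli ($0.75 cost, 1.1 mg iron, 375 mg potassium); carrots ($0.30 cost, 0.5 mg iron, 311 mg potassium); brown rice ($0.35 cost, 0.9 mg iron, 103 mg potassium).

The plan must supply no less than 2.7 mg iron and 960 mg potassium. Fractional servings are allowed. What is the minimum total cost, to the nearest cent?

broccoli only: max(2.7/1.1, 960/375) = 2.56 servings → $1.92.
carrots only: max(2.7/0.5, 960/311) = 5.4 servings → $1.62.
brown rice only: max(2.7/0.9, 960/103) = 9.32 servings → $3.26.
broccoli + carrots with both tight: 2.327 servings and 0.2814 servings → $1.83.
broccoli + brown rice: intersection lies outside the first quadrant.
carrots + brown rice with both tight: 2.565 servings and 1.575 servings → $1.32.
The minimum over all feasible corners is $1.32.

$1.32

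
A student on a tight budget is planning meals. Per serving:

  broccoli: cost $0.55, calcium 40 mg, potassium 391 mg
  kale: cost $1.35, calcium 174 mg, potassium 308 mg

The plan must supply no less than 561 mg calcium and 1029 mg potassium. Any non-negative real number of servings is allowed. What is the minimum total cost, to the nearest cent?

$4.38

Check every corner: each single food scaled to meet both minima, and each pair solved so both constraints bind.
broccoli only: max(561/40, 1029/391) = 14.03 servings → $7.71.
kale only: max(561/174, 1029/308) = 3.341 servings → $4.51.
broccoli + kale with both tight: 0.1123 servings and 3.198 servings → $4.38.
So the least-cost plan costs $4.38.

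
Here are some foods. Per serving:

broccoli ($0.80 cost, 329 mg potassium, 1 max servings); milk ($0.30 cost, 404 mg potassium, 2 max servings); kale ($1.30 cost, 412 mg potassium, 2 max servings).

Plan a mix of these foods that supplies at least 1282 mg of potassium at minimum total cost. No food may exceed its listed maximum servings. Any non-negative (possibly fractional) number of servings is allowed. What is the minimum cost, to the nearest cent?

$1.86

Cost per mg of potassium: milk $0.0007, broccoli $0.0024, kale $0.0032.
Take 2 servings of milk: +808.0 mg potassium for $0.60 (total $0.60, still need 474.0 mg).
Take 1 serving of broccoli: +329.0 mg potassium for $0.80 (total $1.40, still need 145.0 mg).
Take 0.3519 servings of kale: +145.0 mg potassium for $0.46 (total $1.86, still need 0.0 mg).
Greedy by cheapest-per-mg is optimal for a single linear constraint, so the minimum cost is $1.86.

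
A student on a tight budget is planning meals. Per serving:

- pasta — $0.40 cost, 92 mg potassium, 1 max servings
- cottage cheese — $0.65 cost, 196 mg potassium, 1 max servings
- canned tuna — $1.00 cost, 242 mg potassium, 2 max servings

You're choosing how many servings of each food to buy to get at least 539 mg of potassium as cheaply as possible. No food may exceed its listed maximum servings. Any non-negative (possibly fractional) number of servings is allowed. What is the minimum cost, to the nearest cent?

$2.07

Cost per mg of potassium: cottage cheese $0.0033, canned tuna $0.0041, pasta $0.0043.
Take 1 serving of cottage cheese: +196.0 mg potassium for $0.65 (total $0.65, still need 343.0 mg).
Take 1.417 servings of canned tuna: +343.0 mg potassium for $1.42 (total $2.07, still need 0.0 mg).
Filling from the cheapest source first is optimal under one linear minimum: $2.07.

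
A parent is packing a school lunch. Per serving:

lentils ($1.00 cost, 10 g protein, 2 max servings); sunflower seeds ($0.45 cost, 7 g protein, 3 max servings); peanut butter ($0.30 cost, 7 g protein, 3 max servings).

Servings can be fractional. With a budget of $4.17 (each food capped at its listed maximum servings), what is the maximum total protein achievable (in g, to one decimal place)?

Protein per dollar: peanut butter 23.33, sunflower seeds 15.56, lentils 10.
Take 3 servings of peanut butter: spends $0.90, +21.0 g protein (running total 21.0 g).
Take 3 servings of sunflower seeds: spends $1.35, +21.0 g protein (running total 42.0 g).
Take 1.92 servings of lentils: spends $1.92, +19.2 g protein (running total 61.2 g).
Filling greedily by protein-per-dollar is optimal for one linear limit, giving 61.2 g.

61.2 g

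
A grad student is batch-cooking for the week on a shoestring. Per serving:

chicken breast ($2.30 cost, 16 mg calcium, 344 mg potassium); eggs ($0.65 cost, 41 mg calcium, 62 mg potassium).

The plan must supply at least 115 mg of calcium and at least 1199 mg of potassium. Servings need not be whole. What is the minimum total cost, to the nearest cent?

Minimising a linear cost over {calcium ≥ 115, potassium ≥ 1199, servings ≥ 0} — the optimum is at a vertex, using one or two foods.
chicken breast only: max(115/16, 1199/344) = 7.188 servings → $16.53.
eggs only: max(115/41, 1199/62) = 19.34 servings → $12.57.
chicken breast + eggs with both tight: 3.205 servings and 1.554 servings → $8.38.
So the least-cost plan costs $8.38.

$8.38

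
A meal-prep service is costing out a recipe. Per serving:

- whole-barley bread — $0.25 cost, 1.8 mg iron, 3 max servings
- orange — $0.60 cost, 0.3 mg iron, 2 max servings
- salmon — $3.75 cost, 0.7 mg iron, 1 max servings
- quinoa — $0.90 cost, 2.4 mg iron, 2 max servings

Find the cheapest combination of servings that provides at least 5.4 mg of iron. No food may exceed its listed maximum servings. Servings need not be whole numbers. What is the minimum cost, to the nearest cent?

Cost per mg of iron: whole-barley bread $0.1389, quinoa $0.3750, orange $2.0000, salmon $5.3571.
Take 3 servings of whole-barley bread: +5.4 mg iron for $0.75 (total $0.75, still need 0.0 mg).
Filling from the cheapest source first is optimal under one linear minimum: $0.75.

$0.75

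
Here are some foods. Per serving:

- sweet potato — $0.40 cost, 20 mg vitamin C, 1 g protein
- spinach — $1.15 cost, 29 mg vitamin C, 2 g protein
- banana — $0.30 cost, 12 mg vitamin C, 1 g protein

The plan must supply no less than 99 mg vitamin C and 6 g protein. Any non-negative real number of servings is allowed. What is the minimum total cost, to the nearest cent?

$2.14

A basic optimal solution has at most two foods positive. Try each food alone and each pair with both targets met exactly.
sweet potato only: max(99/20, 6/1) = 6 servings → $2.40.
spinach only: max(99/29, 6/2) = 3.414 servings → $3.93.
banana only: max(99/12, 6/1) = 8.25 servings → $2.48.
sweet potato + spinach with both tight: 2.182 servings and 1.909 servings → $3.07.
sweet potato + banana with both tight: 3.375 servings and 2.625 servings → $2.14.
spinach + banana: intersection lies outside the first quadrant.
So the least-cost plan costs $2.14.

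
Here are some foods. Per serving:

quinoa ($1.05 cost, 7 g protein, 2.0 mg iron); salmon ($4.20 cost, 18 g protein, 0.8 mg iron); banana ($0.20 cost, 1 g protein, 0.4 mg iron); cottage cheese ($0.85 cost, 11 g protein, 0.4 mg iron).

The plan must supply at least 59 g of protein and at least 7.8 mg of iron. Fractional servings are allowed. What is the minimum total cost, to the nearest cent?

$6.21

With two linear requirements the optimum uses one or two foods; enumerate the corners.
quinoa only: max(59/7, 7.8/2.0) = 8.429 servings → $8.85.
salmon only: max(59/18, 7.8/0.8) = 9.75 servings → $40.95.
banana only: max(59/1, 7.8/0.4) = 59 servings → $11.80.
cottage cheese only: max(59/11, 7.8/0.4) = 19.5 servings → $16.57.
quinoa + salmon with both tight: 3.066 servings and 2.086 servings → $11.98.
quinoa + banana: intersection lies outside the first quadrant.
quinoa + cottage cheese with both tight: 3.24 servings and 3.302 servings → $6.21.
salmon + banana with both tight: 2.469 servings and 14.56 servings → $13.28.
salmon + cottage cheese: the both-tight solution has a negative serving — not a feasible corner.
banana + cottage cheese with both tight: 15.55 servings and 3.95 servings → $6.47.
Cheapest feasible corner: $6.21.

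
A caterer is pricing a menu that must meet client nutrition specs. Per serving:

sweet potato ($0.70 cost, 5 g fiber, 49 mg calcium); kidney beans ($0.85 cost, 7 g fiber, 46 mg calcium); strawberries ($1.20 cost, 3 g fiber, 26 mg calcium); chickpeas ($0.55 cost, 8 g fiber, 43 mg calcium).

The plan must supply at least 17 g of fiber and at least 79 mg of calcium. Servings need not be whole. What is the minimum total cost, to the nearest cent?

Two binding constraints pin down two serving amounts, so the optimal mix uses at most two foods. The candidates are each food alone (scaled to the tighter of fiber/calcium) and each pair with both constraints tight.
sweet potato only: max(17/5, 79/49) = 3.4 servings → $2.38.
kidney beans only: max(17/7, 79/46) = 2.429 servings → $2.06.
strawberries only: max(17/3, 79/26) = 5.667 servings → $6.80.
chickpeas only: max(17/8, 79/43) = 2.125 servings → $1.17.
sweet potato + kidney beans: the both-tight solution has a negative serving — not a feasible corner.
sweet potato + strawberries: the both-tight solution has a negative serving — not a feasible corner.
sweet potato + chickpeas: the both-tight solution has a negative serving — not a feasible corner.
kidney beans + strawberries: intersection lies outside the first quadrant.
kidney beans + chickpeas: the both-tight solution has a negative serving — not a feasible corner.
strawberries + chickpeas with both targets exact would need a negative amount; discard.
Cheapest feasible corner: $1.17.

$1.17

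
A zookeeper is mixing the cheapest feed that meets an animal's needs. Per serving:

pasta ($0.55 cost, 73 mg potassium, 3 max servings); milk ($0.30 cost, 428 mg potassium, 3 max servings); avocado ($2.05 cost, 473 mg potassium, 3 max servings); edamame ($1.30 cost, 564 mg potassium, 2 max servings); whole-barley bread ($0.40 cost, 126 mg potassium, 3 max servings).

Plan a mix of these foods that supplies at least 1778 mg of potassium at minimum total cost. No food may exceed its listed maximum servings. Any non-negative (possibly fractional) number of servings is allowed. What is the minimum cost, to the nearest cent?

$2.04

Cost per mg of potassium: milk $0.0007, edamame $0.0023, whole-barley bread $0.0032, avocado $0.0043, pasta $0.0075.
Take 3 servings of milk: +1284.0 mg potassium for $0.90 (total $0.90, still need 494.0 mg).
Take 0.8759 servings of edamame: +494.0 mg potassium for $1.14 (total $2.04, still need 0.0 mg).
Greedy by cheapest-per-mg is optimal for a single linear constraint, so the minimum cost is $2.04.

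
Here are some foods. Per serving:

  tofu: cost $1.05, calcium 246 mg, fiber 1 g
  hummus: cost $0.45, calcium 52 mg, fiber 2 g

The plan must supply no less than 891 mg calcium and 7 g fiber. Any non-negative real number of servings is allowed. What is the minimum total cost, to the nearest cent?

Check every corner: each single food scaled to meet both minima, and each pair solved so both constraints bind.
tofu only: max(891/246, 7/1) = 7 servings → $7.35.
hummus only: max(891/52, 7/2) = 17.13 servings → $7.71.
tofu + hummus with both tight: 3.223 servings and 1.889 servings → $4.23.
The minimum over all feasible corners is $4.23.

$4.23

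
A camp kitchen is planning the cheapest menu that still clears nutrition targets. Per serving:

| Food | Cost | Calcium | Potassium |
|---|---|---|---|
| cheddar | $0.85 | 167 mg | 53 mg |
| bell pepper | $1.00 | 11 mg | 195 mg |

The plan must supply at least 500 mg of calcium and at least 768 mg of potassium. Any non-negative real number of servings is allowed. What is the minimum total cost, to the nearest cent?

$5.55

For a min-cost LP with two ≥-constraints, a basic feasible solution has at most two positive variables.
cheddar only: max(500/167, 768/53) = 14.49 servings → $12.32.
bell pepper only: max(500/11, 768/195) = 45.45 servings → $45.45.
cheddar + bell pepper with both tight: 2.784 servings and 3.182 servings → $5.55.
So the least-cost plan costs $5.55.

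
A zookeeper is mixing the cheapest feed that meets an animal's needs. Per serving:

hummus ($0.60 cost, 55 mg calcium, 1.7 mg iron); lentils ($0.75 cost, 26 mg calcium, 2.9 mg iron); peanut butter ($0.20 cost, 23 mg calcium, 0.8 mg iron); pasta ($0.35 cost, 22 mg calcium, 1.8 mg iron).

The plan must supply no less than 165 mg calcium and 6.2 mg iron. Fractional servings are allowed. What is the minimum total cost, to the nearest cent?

$1.51

hummus only: max(165/55, 6.2/1.7) = 3.647 servings → $2.19.
lentils only: max(165/26, 6.2/2.9) = 6.346 servings → $4.76.
peanut butter only: max(165/23, 6.2/0.8) = 7.75 servings → $1.55.
pasta only: max(165/22, 6.2/1.8) = 7.5 servings → $2.62.
hummus + lentils with both tight: 2.752 servings and 0.5247 servings → $2.04.
hummus + peanut butter with both targets exact would need a negative amount; discard.
hummus + pasta with both tight: 2.607 servings and 0.9821 servings → $1.91.
lentils + peanut butter with both tight: 0.2309 servings and 6.913 servings → $1.56.
lentils + pasta with both targets exact would need a negative amount; discard.
peanut butter + pasta with both tight: 6.748 servings and 0.4454 servings → $1.51.
Cheapest feasible corner: $1.51.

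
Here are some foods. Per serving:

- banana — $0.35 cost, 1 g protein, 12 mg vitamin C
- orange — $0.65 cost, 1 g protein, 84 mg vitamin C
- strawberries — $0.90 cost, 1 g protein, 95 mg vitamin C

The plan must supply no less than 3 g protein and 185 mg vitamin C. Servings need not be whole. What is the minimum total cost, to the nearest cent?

With two linear requirements the optimum uses one or two foods; enumerate the corners.
banana only: max(3/1, 185/12) = 15.42 servings → $5.40.
orange only: max(3/1, 185/84) = 3 servings → $1.95.
strawberries only: max(3/1, 185/95) = 3 servings → $2.70.
banana + orange with both tight: 0.9306 servings and 2.069 servings → $1.67.
banana + strawberries with both tight: 1.205 servings and 1.795 servings → $2.04.
orange + strawberries: the both-tight solution has a negative serving — not a feasible corner.
So the least-cost plan costs $1.67.

$1.67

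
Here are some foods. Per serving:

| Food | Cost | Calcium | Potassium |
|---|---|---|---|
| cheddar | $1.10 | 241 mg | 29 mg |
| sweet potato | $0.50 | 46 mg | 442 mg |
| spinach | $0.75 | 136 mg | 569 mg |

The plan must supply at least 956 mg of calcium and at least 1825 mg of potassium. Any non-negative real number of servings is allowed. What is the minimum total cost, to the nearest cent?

$4.76

For a min-cost LP with two ≥-constraints, a basic feasible solution has at most two positive variables.
cheddar only: max(956/241, 1825/29) = 62.93 servings → $69.22.
sweet potato only: max(956/46, 1825/442) = 20.78 servings → $10.39.
spinach only: max(956/136, 1825/569) = 7.029 servings → $5.27.
cheddar + sweet potato with both tight: 3.219 servings and 3.918 servings → $5.50.
cheddar + spinach with both tight: 2.221 servings and 3.094 servings → $4.76.
sweet potato + spinach: the both-tight solution has a negative serving — not a feasible corner.
The minimum over all feasible corners is $4.76.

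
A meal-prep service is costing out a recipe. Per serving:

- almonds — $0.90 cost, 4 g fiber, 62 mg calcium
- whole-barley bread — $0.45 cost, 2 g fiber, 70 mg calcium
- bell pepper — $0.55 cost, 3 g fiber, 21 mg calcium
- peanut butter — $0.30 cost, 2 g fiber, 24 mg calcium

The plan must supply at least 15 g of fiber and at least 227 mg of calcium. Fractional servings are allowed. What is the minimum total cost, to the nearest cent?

Check every corner: each single food scaled to meet both minima, and each pair solved so both constraints bind.
almonds only: max(15/4, 227/62) = 3.75 servings → $3.38.
whole-barley bread only: max(15/2, 227/70) = 7.5 servings → $3.38.
bell pepper only: max(15/3, 227/21) = 10.81 servings → $5.95.
peanut butter only: max(15/2, 227/24) = 9.458 servings → $2.84.
almonds + whole-barley bread: intersection lies outside the first quadrant.
almonds + bell pepper with both tight: 3.588 servings and 0.2157 servings → $3.35.
almonds + peanut butter with both tight: 3.357 servings and 0.7857 servings → $3.26.
whole-barley bread + bell pepper with both tight: 2.179 servings and 3.548 servings → $2.93.
whole-barley bread + peanut butter with both tight: 1.022 servings and 6.478 servings → $2.40.
bell pepper + peanut butter with both targets exact would need a negative amount; discard.
So the least-cost plan costs $2.40.

$2.40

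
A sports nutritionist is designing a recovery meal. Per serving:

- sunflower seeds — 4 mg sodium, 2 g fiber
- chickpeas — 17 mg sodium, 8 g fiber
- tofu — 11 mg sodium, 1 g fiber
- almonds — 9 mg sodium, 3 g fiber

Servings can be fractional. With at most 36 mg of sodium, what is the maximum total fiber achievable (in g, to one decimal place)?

Fiber per mg sodium: sunflower seeds 0.5, chickpeas 0.4706, almonds 0.3333, tofu 0.09091.
With no serving limits, spend the whole sodium allowance on sunflower seeds: 36 mg / 4 mg × 2 g = 18.0 g.

18.0 g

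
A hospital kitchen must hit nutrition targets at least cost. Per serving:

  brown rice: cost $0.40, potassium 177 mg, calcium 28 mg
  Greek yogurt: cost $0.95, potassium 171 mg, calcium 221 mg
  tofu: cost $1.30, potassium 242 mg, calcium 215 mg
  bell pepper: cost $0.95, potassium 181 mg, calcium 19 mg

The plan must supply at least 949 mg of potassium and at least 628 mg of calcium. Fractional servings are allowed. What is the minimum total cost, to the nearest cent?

$3.53

Check every corner: each single food scaled to meet both minima, and each pair solved so both constraints bind.
brown rice only: max(949/177, 628/28) = 22.43 servings → $8.97.
Greek yogurt only: max(949/171, 628/221) = 5.55 servings → $5.27.
tofu only: max(949/242, 628/215) = 3.921 servings → $5.10.
bell pepper only: max(949/181, 628/19) = 33.05 servings → $31.40.
brown rice + Greek yogurt with both tight: 2.981 servings and 2.464 servings → $3.53.
brown rice + tofu with both tight: 1.664 servings and 2.704 servings → $4.18.
brown rice + bell pepper with both targets exact would need a negative amount; discard.
Greek yogurt + tofu: intersection lies outside the first quadrant.
Greek yogurt + bell pepper with both tight: 2.602 servings and 2.785 servings → $5.12.
tofu + bell pepper with both tight: 2.787 servings and 1.517 servings → $5.06.
The minimum over all feasible corners is $3.53.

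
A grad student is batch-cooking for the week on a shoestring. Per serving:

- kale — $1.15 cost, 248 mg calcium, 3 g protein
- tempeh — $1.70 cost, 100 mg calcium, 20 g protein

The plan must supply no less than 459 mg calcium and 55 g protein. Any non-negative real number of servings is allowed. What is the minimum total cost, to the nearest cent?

Compare the cost at each extreme point of the feasible region.
kale only: max(459/248, 55/3) = 18.33 servings → $21.08.
tempeh only: max(459/100, 55/20) = 4.59 servings → $7.80.
kale + tempeh with both tight: 0.7897 servings and 2.632 servings → $5.38.
Cheapest feasible corner: $5.38.

$5.38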